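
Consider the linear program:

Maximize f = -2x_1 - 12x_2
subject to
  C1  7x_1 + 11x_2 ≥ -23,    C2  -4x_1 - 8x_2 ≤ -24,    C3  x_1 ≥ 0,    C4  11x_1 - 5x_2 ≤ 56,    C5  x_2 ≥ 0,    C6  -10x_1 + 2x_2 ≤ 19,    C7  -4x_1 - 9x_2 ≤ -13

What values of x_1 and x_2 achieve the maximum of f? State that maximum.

Feasible corners and f = -2x_1 - 12x_2:
  (0, 3) → f = -36
  (142/27, 10/27) → f = -404/27
  (0, 19/2) → f = -114
The feasible region is unbounded (it extends along (5, 11), (1, 5)), but f strictly decreases along every unbounded feasible direction, so there is no improving ray and the maximum is attained at a vertex.

x_1 = 142/27, x_2 = 10/27, maximum f = -404/27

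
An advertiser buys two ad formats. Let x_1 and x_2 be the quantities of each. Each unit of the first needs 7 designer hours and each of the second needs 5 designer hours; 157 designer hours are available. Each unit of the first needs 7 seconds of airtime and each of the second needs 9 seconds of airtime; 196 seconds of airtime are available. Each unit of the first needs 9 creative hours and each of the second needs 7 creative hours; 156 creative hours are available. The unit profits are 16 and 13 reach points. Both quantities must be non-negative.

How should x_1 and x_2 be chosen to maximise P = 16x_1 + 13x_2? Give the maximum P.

Extreme points and P = 16x_1 + 13x_2:
  (0, 0) → P = 0
  (0, 196/9) → P = 2548/9
  (52/3, 0) → P = 832/3
  (1, 21) → P = 289

x_1 = 1, x_2 = 21, maximum P = 289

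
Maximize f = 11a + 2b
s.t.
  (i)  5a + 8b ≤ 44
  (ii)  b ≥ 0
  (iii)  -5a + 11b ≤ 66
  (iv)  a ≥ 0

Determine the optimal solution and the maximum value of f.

Feasible corners and f = 11a + 2b:
  (44/5, 0) → f = 484/5
  (0, 11/2) → f = 11
  (0, 0) → f = 0

a = 44/5, b = 0, maximum f = 484/5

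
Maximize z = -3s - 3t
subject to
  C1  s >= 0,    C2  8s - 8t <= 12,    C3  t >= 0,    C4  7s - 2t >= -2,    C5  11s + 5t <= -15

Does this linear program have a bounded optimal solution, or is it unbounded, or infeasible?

infeasible

The boundaries s = 0 and t = 0 meet at (0, 0), but that point violates 11s + 5t ≤ -15. Every candidate vertex is excluded by some other constraint, so the feasible region is empty.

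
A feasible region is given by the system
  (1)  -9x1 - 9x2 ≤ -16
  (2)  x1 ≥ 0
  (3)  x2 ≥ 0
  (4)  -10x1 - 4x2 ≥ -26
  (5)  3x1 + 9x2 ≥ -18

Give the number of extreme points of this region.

Of the 10 pairwise boundary intersections, those satisfying every inequality are:
  (0, 16/9)
  (16/9, 0)
  (0, 13/2)
  (13/5, 0)

4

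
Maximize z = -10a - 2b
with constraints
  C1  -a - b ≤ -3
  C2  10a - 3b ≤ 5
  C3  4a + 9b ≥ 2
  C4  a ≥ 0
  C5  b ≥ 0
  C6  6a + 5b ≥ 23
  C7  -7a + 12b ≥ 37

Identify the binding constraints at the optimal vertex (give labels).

Extreme points and z = -10a - 2b:
  (19/11, 45/11) → z = -280/11
  (0, 23/5) → z = -46/5
  (91/107, 383/107) → z = -1676/107
The feasible region is unbounded (it extends along (0, 1), (3, 10)), but z strictly decreases along every unbounded feasible direction, so there is no improving ray and the maximum is attained at a vertex.

The maximum is at (0, 23/5). Substituting into each constraint, equality holds for C4 and C6; the remaining constraints have slack.

C4 and C6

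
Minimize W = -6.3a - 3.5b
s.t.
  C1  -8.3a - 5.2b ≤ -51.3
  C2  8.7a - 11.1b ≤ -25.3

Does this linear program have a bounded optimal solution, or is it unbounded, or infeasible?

unbounded

From the feasible point (43787/13737, 65630/13737), moving in the direction (11.1, 8.7) keeps every constraint satisfied while W decreases without bound.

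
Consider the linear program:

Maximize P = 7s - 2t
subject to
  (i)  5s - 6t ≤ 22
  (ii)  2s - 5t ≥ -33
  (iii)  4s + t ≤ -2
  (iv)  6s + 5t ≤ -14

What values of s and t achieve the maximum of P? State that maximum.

s = 10/29, t = -98/29, maximum P = 266/29

The feasible region is unbounded (it extends along (-6, -5), (-5, -2)), but P strictly decreases along every unbounded feasible direction, so there is no improving ray and the maximum is attained at a vertex.

The optimum lies where 5s - 6t = 22 and 4s + t = -2.
Solving simultaneously gives s = 10/29, t = -98/29.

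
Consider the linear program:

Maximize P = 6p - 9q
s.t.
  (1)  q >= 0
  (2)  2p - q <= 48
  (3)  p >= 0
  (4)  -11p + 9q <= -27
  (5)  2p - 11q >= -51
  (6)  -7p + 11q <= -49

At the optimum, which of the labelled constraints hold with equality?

Corner points and P = 6p - 9q:
  (24, 0) → P = 144
  (7, 0) → P = 42
  (579/20, 99/10) → P = 423/5
  (20, 91/11) → P = 501/11

The maximum is at (24, 0). Substituting into each constraint, equality holds for (1) and (2); the remaining constraints have slack.

(1) and (2)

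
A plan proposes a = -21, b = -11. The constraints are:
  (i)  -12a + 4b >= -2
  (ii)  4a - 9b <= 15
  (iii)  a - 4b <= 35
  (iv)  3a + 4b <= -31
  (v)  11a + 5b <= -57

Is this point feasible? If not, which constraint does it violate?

feasible

(i): 208 ≥ -2 ✓
(ii): 15 ≤ 15 ✓
(iii): 23 ≤ 35 ✓
(iv): -107 ≤ -31 ✓
(v): -286 ≤ -57 ✓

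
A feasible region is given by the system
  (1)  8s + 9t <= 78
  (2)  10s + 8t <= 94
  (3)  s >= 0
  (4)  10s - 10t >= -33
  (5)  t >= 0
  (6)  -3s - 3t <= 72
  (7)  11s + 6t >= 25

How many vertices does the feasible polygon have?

Intersecting each pair of boundary lines and keeping only the points that satisfy every inequality leaves:
  (111/13, 14/13)
  (483/170, 522/85)
  (47/5, 0)
  (26/85, 613/170)
  (25/11, 0)

5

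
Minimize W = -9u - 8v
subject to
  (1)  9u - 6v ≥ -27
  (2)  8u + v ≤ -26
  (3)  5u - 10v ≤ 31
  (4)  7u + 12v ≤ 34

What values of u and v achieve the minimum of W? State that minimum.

Vertices and W = -9u - 8v:
  (-61/19, -6/19) → W = 597/19
  (-38/5, -69/10) → W = 618/5
  (-229/85, -378/85) → W = 1017/17

The binding constraints are 9u - 6v = -27 and 8u + v = -26.
Solving simultaneously gives u = -61/19, v = -6/19.

u = -61/19, v = -6/19, minimum W = 597/19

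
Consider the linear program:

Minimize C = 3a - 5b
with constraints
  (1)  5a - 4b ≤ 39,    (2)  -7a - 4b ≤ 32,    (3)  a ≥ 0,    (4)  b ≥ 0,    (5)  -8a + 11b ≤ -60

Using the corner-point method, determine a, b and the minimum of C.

a = 189/23, b = 12/23, minimum C = 507/23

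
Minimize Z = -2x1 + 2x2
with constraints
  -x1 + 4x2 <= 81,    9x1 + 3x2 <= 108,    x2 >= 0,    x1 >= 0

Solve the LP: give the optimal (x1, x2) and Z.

Vertices and Z = -2x1 + 2x2:
  (63/13, 279/13) → Z = 432/13
  (0, 81/4) → Z = 81/2
  (12, 0) → Z = -24
  (0, 0) → Z = 0

The binding constraints are 9x1 + 3x2 = 108 and x2 = 0.
Solving simultaneously gives x1 = 12, x2 = 0.

x1 = 12, x2 = 0, minimum Z = -24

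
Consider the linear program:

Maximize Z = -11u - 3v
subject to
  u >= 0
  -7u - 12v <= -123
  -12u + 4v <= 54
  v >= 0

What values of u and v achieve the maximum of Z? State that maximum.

u = 0, v = 41/4, maximum Z = -123/4

Extreme points and Z = -11u - 3v:
  (0, 41/4) → Z = -123/4
  (0, 27/2) → Z = -81/2
  (123/7, 0) → Z = -1353/7
The feasible region is unbounded (it extends along (1, 3), (1, 0)), but Z strictly decreases along every unbounded feasible direction, so there is no improving ray and the maximum is attained at a vertex.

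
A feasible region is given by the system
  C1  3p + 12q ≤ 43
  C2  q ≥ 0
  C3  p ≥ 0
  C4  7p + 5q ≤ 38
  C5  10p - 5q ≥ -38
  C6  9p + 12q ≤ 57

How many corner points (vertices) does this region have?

Of the 15 pairwise boundary intersections, those satisfying every inequality are:
  (0, 43/12)
  (7/3, 3)
  (0, 0)
  (38/7, 0)
  (57/13, 19/13)

5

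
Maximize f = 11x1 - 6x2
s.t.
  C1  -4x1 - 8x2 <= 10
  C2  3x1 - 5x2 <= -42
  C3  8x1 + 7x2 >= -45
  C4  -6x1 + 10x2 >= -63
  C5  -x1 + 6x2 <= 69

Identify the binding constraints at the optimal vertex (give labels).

C2 and C5

Corner points and f = 11x1 - 6x2:
  (-519/61, 201/61) → f = -6915/61
  (93/13, 165/13) → f = 33/13
  (-753/55, 507/55) → f = -2265/11

The maximum is at (93/13, 165/13). Substituting into each constraint, equality holds for C2 and C5; the remaining constraints have slack.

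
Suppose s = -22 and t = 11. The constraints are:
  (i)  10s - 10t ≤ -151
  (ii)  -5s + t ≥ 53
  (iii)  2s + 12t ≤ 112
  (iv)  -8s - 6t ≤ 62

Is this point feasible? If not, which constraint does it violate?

not feasible — violates (iv)

Constraint (iv): -8s - 6t = 110, which is not ≤ 62. All other constraints are satisfied.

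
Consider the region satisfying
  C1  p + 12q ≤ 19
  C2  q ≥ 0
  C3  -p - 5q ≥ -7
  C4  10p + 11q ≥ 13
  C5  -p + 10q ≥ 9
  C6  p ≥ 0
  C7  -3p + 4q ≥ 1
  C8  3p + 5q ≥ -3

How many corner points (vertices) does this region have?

5

Of the 28 pairwise boundary intersections, those satisfying every inequality are:
  (0, 7/5)
  (23/19, 22/19)
  (31/111, 103/111)
  (0, 13/11)
  (1, 1)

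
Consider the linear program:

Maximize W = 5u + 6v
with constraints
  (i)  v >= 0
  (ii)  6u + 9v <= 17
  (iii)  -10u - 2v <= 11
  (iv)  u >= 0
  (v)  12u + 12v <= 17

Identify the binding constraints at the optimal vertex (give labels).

Extreme points and W = 5u + 6v:
  (0, 0) → W = 0
  (17/12, 0) → W = 85/12
  (0, 17/12) → W = 17/2

The maximum is at (0, 17/12). Substituting into each constraint, equality holds for (iv) and (v); the remaining constraints have slack.

(iv) and (v)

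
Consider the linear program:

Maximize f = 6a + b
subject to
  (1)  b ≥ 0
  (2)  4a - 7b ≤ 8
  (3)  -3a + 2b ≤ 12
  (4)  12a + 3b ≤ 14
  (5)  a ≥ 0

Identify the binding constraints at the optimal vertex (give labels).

(1) and (4)

Feasible corners and f = 6a + b:
  (7/6, 0) → f = 7
  (0, 0) → f = 0
  (0, 14/3) → f = 14/3

The maximum is at (7/6, 0). Substituting into each constraint, equality holds for (1) and (4); the remaining constraints have slack.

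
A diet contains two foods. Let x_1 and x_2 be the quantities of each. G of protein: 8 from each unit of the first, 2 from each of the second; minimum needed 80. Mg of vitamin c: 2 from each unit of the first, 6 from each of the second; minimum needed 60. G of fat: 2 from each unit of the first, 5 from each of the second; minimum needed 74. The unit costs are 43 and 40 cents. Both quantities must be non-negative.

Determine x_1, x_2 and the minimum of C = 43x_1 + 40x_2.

Corner points and C = 43x_1 + 40x_2:
  (0, 40) → C = 1600
  (37, 0) → C = 1591
  (7, 12) → C = 781
The feasible region is unbounded (it extends along (0, 1), (1, 0)), but C strictly increases along every unbounded feasible direction, so there is no improving ray and the minimum is attained at a vertex.

x_1 = 7, x_2 = 12, minimum C = 781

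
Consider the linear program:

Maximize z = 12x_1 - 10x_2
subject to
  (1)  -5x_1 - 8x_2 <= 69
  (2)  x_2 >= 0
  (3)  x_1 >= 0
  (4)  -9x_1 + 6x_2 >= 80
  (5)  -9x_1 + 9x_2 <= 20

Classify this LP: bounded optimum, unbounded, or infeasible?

infeasible

The boundaries x_2 = 0 and x_1 = 0 meet at (0, 0), but that point violates -9x_1 + 6x_2 ≥ 80. Every candidate vertex is excluded by some other constraint, so the feasible region is empty.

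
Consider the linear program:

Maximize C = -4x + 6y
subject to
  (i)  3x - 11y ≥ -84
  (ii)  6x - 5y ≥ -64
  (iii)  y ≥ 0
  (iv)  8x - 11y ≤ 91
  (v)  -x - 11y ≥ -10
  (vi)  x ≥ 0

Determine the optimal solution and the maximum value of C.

x = 0, y = 10/11, maximum C = 60/11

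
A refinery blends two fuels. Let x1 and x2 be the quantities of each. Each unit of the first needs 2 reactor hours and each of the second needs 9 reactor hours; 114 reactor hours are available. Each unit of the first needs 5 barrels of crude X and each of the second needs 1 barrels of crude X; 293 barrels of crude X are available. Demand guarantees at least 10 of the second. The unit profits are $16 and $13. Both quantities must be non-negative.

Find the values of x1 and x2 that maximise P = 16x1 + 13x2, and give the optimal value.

Vertices and P = 16x1 + 13x2:
  (0, 38/3) → P = 494/3
  (0, 10) → P = 130
  (12, 10) → P = 322

x1 = 12, x2 = 10, maximum P = 322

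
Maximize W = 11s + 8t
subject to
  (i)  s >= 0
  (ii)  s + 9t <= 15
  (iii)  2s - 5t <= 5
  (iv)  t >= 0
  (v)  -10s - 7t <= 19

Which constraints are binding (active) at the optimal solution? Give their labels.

(ii) and (iii)

Vertices and W = 11s + 8t:
  (0, 5/3) → W = 40/3
  (0, 0) → W = 0
  (120/23, 25/23) → W = 1520/23
  (5/2, 0) → W = 55/2

The maximum is at (120/23, 25/23). Substituting into each constraint, equality holds for (ii) and (iii); the remaining constraints have slack.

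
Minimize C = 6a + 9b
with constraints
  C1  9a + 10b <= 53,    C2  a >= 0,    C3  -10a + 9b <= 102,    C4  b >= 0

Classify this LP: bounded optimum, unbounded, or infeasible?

bounded optimum

Feasible corners and C = 6a + 9b:
  (0, 53/10) → C = 477/10
  (53/9, 0) → C = 106/3
  (0, 0) → C = 0
The feasible region has finitely many vertices and no improving ray; the minimum is 0 at (0, 0).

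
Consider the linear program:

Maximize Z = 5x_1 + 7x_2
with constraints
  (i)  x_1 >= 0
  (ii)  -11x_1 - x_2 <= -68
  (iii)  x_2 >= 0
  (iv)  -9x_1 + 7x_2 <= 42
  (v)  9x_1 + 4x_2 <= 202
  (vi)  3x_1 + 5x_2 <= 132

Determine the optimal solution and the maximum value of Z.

Vertices and Z = 5x_1 + 7x_2:
  (68/11, 0) → Z = 340/11
  (217/43, 537/43) → Z = 4844/43
  (202/9, 0) → Z = 1010/9
  (119/11, 219/11) → Z = 2128/11
  (482/33, 194/11) → Z = 6484/33

The binding constraints are 9x_1 + 4x_2 = 202 and 3x_1 + 5x_2 = 132.
Solving simultaneously gives x_1 = 482/33, x_2 = 194/11.

x_1 = 482/33, x_2 = 194/11, maximum Z = 6484/33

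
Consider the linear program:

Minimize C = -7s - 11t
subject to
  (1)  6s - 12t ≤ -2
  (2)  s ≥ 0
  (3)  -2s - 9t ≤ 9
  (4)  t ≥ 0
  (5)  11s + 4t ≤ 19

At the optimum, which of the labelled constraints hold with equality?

Extreme points and C = -7s - 11t:
  (0, 1/6) → C = -11/6
  (55/39, 34/39) → C = -253/13
  (0, 19/4) → C = -209/4

The minimum is at (0, 19/4). Substituting into each constraint, equality holds for (2) and (5); the remaining constraints have slack.

(2) and (5)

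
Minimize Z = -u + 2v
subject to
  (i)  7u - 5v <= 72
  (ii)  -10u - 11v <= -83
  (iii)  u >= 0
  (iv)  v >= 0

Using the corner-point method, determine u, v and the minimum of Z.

u = 72/7, v = 0, minimum Z = -72/7

Feasible corners and Z = -u + 2v:
  (72/7, 0) → Z = -72/7
  (0, 83/11) → Z = 166/11
  (83/10, 0) → Z = -83/10
The feasible region is unbounded (it extends along (0, 1), (5, 7)), but Z strictly increases along every unbounded feasible direction, so there is no improving ray and the minimum is attained at a vertex.

At the optimal vertex, 7u - 5v = 72 and v = 0.
Solving simultaneously gives u = 72/7, v = 0.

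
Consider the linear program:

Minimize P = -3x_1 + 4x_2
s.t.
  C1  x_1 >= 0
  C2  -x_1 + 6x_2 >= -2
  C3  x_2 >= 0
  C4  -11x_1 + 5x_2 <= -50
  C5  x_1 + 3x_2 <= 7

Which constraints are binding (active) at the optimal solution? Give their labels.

C2 and C5

Feasible corners and P = -3x_1 + 4x_2:
  (290/61, 28/61) → P = -758/61
  (16/3, 5/9) → P = -124/9
  (185/38, 27/38) → P = -447/38

The minimum is at (16/3, 5/9). Substituting into each constraint, equality holds for C2 and C5; the remaining constraints have slack.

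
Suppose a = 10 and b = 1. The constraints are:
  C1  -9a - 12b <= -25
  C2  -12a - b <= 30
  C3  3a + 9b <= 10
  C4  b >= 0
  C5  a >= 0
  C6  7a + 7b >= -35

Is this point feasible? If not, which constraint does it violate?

not feasible — violates C3

Constraint C3: 3a + 9b = 39, which is not ≤ 10. All other constraints are satisfied.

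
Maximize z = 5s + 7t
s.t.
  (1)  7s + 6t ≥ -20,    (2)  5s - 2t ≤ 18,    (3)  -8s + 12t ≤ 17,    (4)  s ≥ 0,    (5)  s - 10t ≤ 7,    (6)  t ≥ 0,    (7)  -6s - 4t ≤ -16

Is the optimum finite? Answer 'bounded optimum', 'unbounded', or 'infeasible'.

bounded optimum

Corner points and z = 5s + 7t:
  (125/22, 229/44) → z = 2853/44
  (18/5, 0) → z = 18
  (31/26, 115/52) → z = 1115/52
  (8/3, 0) → z = 40/3
The feasible region has finitely many vertices and no improving ray; the maximum is 2853/44 at (125/22, 229/44).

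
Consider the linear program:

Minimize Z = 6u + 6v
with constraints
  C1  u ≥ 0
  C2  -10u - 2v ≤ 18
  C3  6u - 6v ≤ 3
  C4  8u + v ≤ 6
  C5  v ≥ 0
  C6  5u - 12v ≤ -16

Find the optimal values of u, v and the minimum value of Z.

u = 0, v = 4/3, minimum Z = 8

Vertices and Z = 6u + 6v:
  (0, 6) → Z = 36
  (0, 4/3) → Z = 8
  (56/101, 158/101) → Z = 1284/101

The binding constraints are u = 0 and 5u - 12v = -16.
Solving simultaneously gives u = 0, v = 4/3.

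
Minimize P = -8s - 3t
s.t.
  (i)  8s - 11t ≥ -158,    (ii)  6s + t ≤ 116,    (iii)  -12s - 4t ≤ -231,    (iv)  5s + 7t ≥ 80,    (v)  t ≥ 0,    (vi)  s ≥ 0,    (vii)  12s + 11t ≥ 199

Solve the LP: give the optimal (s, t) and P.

Feasible corners and P = -8s - 3t:
  (559/37, 938/37) → P = -7286/37
  (1909/164, 936/41) → P = -6626/41
  (58/3, 0) → P = -464/3
  (77/4, 0) → P = -154

The binding constraints are 8s - 11t = -158 and 6s + t = 116.
Solving simultaneously gives s = 559/37, t = 938/37.

s = 559/37, t = 938/37, minimum P = -7286/37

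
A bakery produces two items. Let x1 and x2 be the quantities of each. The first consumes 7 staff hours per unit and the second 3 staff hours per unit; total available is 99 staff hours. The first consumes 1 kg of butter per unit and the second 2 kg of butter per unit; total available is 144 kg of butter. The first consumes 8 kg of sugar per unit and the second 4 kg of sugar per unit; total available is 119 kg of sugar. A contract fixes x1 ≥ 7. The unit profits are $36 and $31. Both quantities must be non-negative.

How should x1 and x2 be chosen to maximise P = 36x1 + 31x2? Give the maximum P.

x1 = 7, x2 = 63/4, maximum P = 2961/4

Extreme points and P = 36x1 + 31x2:
  (99/7, 0) → P = 3564/7
  (7, 0) → P = 252
  (39/4, 41/4) → P = 2675/4
  (7, 63/4) → P = 2961/4

The optimum lies where 8x1 + 4x2 = 119 and x1 = 7.
Solving simultaneously gives x1 = 7, x2 = 63/4.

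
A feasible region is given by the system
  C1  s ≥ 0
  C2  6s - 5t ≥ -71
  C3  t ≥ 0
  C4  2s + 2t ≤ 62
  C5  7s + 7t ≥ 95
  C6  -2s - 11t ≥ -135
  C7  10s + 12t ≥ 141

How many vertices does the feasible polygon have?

The feasible vertices (each the meet of two boundaries and inside every other half-plane) are:
  (31, 0)
  (141/10, 0)
  (206/9, 73/9)
  (100/63, 755/63)
  (153/14, 37/14)

5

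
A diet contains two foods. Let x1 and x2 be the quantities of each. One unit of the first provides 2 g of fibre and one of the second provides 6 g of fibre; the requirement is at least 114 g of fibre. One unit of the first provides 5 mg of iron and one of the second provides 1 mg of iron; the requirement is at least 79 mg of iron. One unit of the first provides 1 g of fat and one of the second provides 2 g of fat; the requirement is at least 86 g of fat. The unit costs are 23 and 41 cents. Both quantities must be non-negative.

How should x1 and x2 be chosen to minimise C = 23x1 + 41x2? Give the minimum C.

x1 = 8, x2 = 39, minimum C = 1783

Extreme points and C = 23x1 + 41x2:
  (0, 79) → C = 3239
  (86, 0) → C = 1978
  (8, 39) → C = 1783
The feasible region is unbounded (it extends along (0, 1), (1, 0)), but C strictly increases along every unbounded feasible direction, so there is no improving ray and the minimum is attained at a vertex.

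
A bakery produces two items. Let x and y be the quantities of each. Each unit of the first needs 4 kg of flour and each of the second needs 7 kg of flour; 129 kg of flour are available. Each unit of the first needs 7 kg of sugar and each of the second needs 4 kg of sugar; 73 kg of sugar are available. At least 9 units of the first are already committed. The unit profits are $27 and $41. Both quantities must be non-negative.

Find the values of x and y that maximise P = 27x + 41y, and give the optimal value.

x = 9, y = 5/2, maximum P = 691/2

Extreme points and P = 27x + 41y:
  (73/7, 0) → P = 1971/7
  (9, 0) → P = 243
  (9, 5/2) → P = 691/2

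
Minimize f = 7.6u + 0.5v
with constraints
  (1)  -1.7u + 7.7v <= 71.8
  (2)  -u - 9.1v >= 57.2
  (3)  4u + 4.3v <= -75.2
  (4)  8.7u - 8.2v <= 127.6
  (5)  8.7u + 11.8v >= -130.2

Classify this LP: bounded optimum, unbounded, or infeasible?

infeasible

The boundaries -1.7u + 7.7v = 71.8 and -u - 9.1v = 57.2 meet at (-15626/331, -2544/2317), but that point violates 8.7u + 11.8v ≥ -130.2. Every candidate vertex is excluded by some other constraint, so the feasible region is empty.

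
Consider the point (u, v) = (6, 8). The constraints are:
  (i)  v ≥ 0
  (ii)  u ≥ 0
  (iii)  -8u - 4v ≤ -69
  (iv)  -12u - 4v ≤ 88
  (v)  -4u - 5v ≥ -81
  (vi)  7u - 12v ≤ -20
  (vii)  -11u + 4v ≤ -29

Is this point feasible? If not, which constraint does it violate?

feasible

(i): 8 ≥ 0 ✓
(ii): 6 ≥ 0 ✓
(iii): -80 ≤ -69 ✓
(iv): -104 ≤ 88 ✓
(v): -64 ≥ -81 ✓
(vi): -54 ≤ -20 ✓
(vii): -34 ≤ -29 ✓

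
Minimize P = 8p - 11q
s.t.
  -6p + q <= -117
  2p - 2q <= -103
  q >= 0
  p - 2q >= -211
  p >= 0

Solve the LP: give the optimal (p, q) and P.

p = 445/11, q = 1383/11, minimum P = -11653/11

Feasible corners and P = 8p - 11q:
  (337/10, 426/5) → P = -3338/5
  (445/11, 1383/11) → P = -11653/11
  (108, 319/2) → P = -1781/2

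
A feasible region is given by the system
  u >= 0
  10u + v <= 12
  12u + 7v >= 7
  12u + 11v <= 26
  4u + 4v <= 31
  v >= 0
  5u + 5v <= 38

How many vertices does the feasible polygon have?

Pairwise boundary intersections that survive every other constraint:
  (0, 1)
  (0, 26/11)
  (53/49, 58/49)
  (6/5, 0)
  (7/12, 0)

5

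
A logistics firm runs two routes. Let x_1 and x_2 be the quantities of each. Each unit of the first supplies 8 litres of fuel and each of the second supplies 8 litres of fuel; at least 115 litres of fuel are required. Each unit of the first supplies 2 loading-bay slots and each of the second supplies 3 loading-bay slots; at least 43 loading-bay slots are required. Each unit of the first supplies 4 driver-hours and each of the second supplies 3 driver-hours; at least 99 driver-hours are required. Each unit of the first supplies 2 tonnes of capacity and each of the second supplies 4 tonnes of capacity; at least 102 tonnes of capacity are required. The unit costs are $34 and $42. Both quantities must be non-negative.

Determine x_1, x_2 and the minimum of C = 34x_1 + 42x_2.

The feasible region is unbounded (it extends along (0, 1), (1, 0)), but C strictly increases along every unbounded feasible direction, so there is no improving ray and the minimum is attained at a vertex.

The binding constraints are 4x_1 + 3x_2 = 99 and 2x_1 + 4x_2 = 102.
Solving simultaneously gives x_1 = 9, x_2 = 21.

x_1 = 9, x_2 = 21, minimum C = 1188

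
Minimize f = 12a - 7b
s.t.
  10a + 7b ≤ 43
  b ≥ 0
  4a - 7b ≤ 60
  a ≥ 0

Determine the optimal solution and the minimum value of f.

Corner points and f = 12a - 7b:
  (43/10, 0) → f = 258/5
  (0, 43/7) → f = -43
  (0, 0) → f = 0

The binding constraints are 10a + 7b = 43 and a = 0.
Solving simultaneously gives a = 0, b = 43/7.

a = 0, b = 43/7, minimum f = -43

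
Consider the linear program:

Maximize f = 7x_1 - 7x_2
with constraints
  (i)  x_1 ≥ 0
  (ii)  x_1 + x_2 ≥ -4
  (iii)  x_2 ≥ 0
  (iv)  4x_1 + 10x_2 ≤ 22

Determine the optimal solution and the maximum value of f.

x_1 = 11/2, x_2 = 0, maximum f = 77/2

The optimum lies where x_2 = 0 and 4x_1 + 10x_2 = 22.
Solving simultaneously gives x_1 = 11/2, x_2 = 0.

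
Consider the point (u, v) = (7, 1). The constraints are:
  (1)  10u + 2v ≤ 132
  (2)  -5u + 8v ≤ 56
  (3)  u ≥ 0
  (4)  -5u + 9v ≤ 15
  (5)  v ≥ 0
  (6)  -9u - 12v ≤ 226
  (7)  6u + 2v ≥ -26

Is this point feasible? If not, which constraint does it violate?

feasible

(1): 72 ≤ 132 ✓
(2): -27 ≤ 56 ✓
(3): 7 ≥ 0 ✓
(4): -26 ≤ 15 ✓
(5): 1 ≥ 0 ✓
(6): -75 ≤ 226 ✓
(7): 44 ≥ -26 ✓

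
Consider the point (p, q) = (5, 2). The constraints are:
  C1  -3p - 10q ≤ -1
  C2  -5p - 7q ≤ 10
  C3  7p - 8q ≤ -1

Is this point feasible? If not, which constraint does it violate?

Constraint C3: 7p - 8q = 19, which is not ≤ -1. All other constraints are satisfied.

not feasible — violates C3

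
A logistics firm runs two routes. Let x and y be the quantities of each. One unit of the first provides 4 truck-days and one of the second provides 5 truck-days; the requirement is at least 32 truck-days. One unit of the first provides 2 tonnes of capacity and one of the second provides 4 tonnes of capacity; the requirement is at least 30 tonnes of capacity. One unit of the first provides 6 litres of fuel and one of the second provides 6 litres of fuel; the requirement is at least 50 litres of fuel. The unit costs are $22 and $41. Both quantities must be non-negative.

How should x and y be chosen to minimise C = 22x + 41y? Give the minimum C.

x = 5/3, y = 20/3, minimum C = 310

Extreme points and C = 22x + 41y:
  (0, 25/3) → C = 1025/3
  (15, 0) → C = 330
  (5/3, 20/3) → C = 310
The feasible region is unbounded (it extends along (0, 1), (1, 0)), but C strictly increases along every unbounded feasible direction, so there is no improving ray and the minimum is attained at a vertex.

The optimum lies where 2x + 4y = 30 and 6x + 6y = 50.
Solving simultaneously gives x = 5/3, y = 20/3.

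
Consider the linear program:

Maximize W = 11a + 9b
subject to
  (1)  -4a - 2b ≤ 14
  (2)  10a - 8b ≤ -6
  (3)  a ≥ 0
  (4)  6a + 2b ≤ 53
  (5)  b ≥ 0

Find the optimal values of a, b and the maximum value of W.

Extreme points and W = 11a + 9b:
  (0, 3/4) → W = 27/4
  (103/17, 283/34) → W = 4813/34
  (0, 53/2) → W = 477/2

At the optimal vertex, a = 0 and 6a + 2b = 53.
Solving simultaneously gives a = 0, b = 53/2.

a = 0, b = 53/2, maximum W = 477/2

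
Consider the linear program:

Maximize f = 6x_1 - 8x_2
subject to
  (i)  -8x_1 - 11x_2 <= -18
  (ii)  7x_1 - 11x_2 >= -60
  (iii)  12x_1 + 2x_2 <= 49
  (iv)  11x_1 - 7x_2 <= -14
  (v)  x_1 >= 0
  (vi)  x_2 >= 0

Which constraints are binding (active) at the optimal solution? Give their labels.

(iv) and (v)

Feasible corners and f = 6x_1 - 8x_2:
  (419/146, 1063/146) → f = -2995/73
  (0, 60/11) → f = -480/11
  (315/106, 707/106) → f = -1883/53
  (0, 2) → f = -16

The maximum is at (0, 2). Substituting into each constraint, equality holds for (iv) and (v); the remaining constraints have slack.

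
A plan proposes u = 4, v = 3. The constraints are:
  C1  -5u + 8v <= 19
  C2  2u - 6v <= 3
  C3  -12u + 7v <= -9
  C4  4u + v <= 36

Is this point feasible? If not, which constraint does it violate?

C1: 4 ≤ 19 ✓
C2: -10 ≤ 3 ✓
C3: -27 ≤ -9 ✓
C4: 19 ≤ 36 ✓

feasible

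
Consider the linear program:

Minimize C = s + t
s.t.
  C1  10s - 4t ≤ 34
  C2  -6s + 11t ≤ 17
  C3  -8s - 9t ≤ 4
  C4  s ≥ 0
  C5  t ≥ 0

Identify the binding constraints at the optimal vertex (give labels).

C4 and C5

Corner points and C = s + t:
  (221/43, 187/43) → C = 408/43
  (17/5, 0) → C = 17/5
  (0, 17/11) → C = 17/11
  (0, 0) → C = 0

The minimum is at (0, 0). Substituting into each constraint, equality holds for C4 and C5; the remaining constraints have slack.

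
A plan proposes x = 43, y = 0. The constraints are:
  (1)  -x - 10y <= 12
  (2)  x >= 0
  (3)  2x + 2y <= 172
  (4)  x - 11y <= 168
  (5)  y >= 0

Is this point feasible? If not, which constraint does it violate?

feasible

(1): -43 ≤ 12 ✓
(2): 43 ≥ 0 ✓
(3): 86 ≤ 172 ✓
(4): 43 ≤ 168 ✓
(5): 0 ≥ 0 ✓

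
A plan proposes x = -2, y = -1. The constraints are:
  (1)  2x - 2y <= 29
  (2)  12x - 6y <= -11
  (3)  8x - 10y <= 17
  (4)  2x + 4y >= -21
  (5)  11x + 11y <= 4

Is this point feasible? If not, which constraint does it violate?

feasible

(1): -2 ≤ 29 ✓
(2): -18 ≤ -11 ✓
(3): -6 ≤ 17 ✓
(4): -8 ≥ -21 ✓
(5): -33 ≤ 4 ✓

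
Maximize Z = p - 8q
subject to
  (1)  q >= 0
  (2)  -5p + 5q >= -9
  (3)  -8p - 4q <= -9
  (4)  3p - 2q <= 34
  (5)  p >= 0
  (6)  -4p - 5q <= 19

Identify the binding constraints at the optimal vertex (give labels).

(1) and (2)

Extreme points and Z = p - 8q:
  (9/5, 0) → Z = 9/5
  (9/8, 0) → Z = 9/8
  (152/5, 143/5) → Z = -992/5
  (0, 9/4) → Z = -18
The feasible region is unbounded (it extends along (0, 1), (2, 3)), but Z strictly decreases along every unbounded feasible direction, so there is no improving ray and the maximum is attained at a vertex.

The maximum is at (9/5, 0). Substituting into each constraint, equality holds for (1) and (2); the remaining constraints have slack.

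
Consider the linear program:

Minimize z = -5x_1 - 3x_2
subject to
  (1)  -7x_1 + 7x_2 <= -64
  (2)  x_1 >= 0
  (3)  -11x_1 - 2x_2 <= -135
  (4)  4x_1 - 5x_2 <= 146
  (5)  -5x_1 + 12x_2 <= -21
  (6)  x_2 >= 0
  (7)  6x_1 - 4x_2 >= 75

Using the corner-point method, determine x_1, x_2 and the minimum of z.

x_1 = 1647/23, x_2 = 646/23, minimum z = -10173/23

Feasible corners and z = -5x_1 - 3x_2:
  (1647/23, 646/23) → z = -10173/23
  (73/2, 0) → z = -365/2
  (204/13, 249/52) → z = -4827/52
  (25/2, 0) → z = -125/2

The optimum lies where 4x_1 - 5x_2 = 146 and -5x_1 + 12x_2 = -21.
Solving simultaneously gives x_1 = 1647/23, x_2 = 646/23.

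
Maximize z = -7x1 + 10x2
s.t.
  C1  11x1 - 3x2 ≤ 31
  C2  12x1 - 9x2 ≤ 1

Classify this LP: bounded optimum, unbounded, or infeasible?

unbounded

From the feasible point (92/21, 361/63), moving in the direction (3, 11) keeps every constraint satisfied while z increases without bound.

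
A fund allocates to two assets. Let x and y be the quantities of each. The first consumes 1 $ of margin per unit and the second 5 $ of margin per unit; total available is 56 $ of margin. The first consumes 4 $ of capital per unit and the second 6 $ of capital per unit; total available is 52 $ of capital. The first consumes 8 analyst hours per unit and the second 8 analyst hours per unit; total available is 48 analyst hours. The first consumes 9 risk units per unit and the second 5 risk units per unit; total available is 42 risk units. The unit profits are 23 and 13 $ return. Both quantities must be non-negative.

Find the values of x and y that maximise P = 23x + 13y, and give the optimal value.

x = 3, y = 3, maximum P = 108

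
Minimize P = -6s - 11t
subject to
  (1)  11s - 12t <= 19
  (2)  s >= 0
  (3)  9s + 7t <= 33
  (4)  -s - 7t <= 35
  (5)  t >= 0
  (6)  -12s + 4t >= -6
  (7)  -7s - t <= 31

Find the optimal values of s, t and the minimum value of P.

Corner points and P = -6s - 11t:
  (0, 33/7) → P = -363/7
  (0, 0) → P = 0
  (29/20, 57/20) → P = -801/20
  (1/2, 0) → P = -3

The binding constraints are s = 0 and 9s + 7t = 33.
Solving simultaneously gives s = 0, t = 33/7.

s = 0, t = 33/7, minimum P = -363/7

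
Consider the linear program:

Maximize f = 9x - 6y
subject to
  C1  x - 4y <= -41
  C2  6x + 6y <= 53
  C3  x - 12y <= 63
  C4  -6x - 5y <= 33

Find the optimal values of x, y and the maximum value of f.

Vertices and f = 9x - 6y:
  (-17/15, 299/30) → f = -70
  (-337/29, 213/29) → f = -4311/29
  (-463/6, 86) → f = -2421/2

The binding constraints are x - 4y = -41 and 6x + 6y = 53.
Solving simultaneously gives x = -17/15, y = 299/30.

x = -17/15, y = 299/30, maximum f = -70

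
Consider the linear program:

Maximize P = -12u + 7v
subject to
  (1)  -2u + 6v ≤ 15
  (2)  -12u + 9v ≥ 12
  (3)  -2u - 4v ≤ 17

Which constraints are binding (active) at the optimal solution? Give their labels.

Corner points and P = -12u + 7v:
  (7/6, 26/9) → P = 56/9
  (-81/10, -1/5) → P = 479/5
  (-67/22, -30/11) → P = 192/11

The maximum is at (-81/10, -1/5). Substituting into each constraint, equality holds for (1) and (3); the remaining constraints have slack.

(1) and (3)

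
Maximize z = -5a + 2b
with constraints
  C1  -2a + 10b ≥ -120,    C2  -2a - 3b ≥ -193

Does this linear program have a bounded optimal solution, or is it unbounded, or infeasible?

unbounded

From the feasible point (1145/13, 73/13), moving in the direction (-3, 2) keeps every constraint satisfied while z increases without bound.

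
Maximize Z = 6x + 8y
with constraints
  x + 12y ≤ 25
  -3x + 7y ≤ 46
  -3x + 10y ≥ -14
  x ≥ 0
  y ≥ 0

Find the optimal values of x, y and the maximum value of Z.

Feasible corners and Z = 6x + 8y:
  (209/23, 61/46) → Z = 1498/23
  (0, 25/12) → Z = 50/3
  (14/3, 0) → Z = 28
  (0, 0) → Z = 0

x = 209/23, y = 61/46, maximum Z = 1498/23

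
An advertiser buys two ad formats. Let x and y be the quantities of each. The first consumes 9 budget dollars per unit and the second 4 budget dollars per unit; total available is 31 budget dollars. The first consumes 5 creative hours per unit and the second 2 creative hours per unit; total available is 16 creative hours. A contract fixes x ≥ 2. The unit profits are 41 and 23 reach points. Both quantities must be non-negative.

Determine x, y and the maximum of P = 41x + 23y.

x = 2, y = 3, maximum P = 151

Extreme points and P = 41x + 23y:
  (16/5, 0) → P = 656/5
  (2, 0) → P = 82
  (2, 3) → P = 151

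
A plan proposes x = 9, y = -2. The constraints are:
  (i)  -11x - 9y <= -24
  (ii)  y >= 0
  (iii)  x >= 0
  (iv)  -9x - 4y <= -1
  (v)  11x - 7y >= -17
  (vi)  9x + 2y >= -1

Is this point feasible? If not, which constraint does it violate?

Constraint (ii): y = -2, which is not ≥ 0. All other constraints are satisfied.

not feasible — violates (ii)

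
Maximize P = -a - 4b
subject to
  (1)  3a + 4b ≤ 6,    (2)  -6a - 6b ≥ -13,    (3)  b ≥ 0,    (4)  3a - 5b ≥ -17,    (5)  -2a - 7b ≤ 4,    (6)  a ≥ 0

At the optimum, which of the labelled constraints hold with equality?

(3) and (6)

Vertices and P = -a - 4b:
  (2, 0) → P = -2
  (0, 3/2) → P = -6
  (0, 0) → P = 0

The maximum is at (0, 0). Substituting into each constraint, equality holds for (3) and (6); the remaining constraints have slack.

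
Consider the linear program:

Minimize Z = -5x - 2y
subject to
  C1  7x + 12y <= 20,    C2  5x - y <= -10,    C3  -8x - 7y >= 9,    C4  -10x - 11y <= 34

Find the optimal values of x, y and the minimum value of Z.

Feasible corners and Z = -5x - 2y:
  (-248/47, 223/47) → Z = 794/47
  (-628/43, 438/43) → Z = 2264/43
  (-79/43, 35/43) → Z = 325/43
  (-144/65, -14/13) → Z = 172/13

x = -79/43, y = 35/43, minimum Z = 325/43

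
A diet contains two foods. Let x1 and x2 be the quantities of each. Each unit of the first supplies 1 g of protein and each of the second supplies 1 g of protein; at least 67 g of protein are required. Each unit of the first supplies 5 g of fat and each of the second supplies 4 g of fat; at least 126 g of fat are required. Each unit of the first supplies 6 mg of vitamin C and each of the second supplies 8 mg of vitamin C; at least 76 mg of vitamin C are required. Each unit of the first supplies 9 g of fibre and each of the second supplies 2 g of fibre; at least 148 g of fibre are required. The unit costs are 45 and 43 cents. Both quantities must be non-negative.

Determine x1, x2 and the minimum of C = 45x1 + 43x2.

x1 = 2, x2 = 65, minimum C = 2885

Feasible corners and C = 45x1 + 43x2:
  (0, 74) → C = 3182
  (67, 0) → C = 3015
  (2, 65) → C = 2885
The feasible region is unbounded (it extends along (0, 1), (1, 0)), but C strictly increases along every unbounded feasible direction, so there is no improving ray and the minimum is attained at a vertex.

The binding constraints are x1 + x2 = 67 and 9x1 + 2x2 = 148.
Solving simultaneously gives x1 = 2, x2 = 65.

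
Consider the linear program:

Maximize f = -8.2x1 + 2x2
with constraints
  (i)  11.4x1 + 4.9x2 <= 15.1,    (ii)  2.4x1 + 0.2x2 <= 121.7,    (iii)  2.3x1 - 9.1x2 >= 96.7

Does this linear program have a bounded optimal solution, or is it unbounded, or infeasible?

unbounded

From the feasible point (19777/316, -22519/158), moving in the direction (-9.1, -2.3) keeps every constraint satisfied while f increases without bound.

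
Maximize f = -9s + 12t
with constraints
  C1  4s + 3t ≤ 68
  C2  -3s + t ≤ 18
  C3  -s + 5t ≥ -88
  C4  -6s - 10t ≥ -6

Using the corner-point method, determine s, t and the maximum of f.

s = -29/6, t = 7/2, maximum f = 171/2

Vertices and f = -9s + 12t:
  (-89/7, -141/7) → f = -891/7
  (-29/6, 7/2) → f = 171/2
  (91/4, -261/20) → f = -7227/20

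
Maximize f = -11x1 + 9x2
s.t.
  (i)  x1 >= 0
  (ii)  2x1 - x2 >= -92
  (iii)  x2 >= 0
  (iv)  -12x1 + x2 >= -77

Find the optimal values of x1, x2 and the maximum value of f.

Corner points and f = -11x1 + 9x2:
  (0, 92) → f = 828
  (0, 0) → f = 0
  (169/10, 629/5) → f = 9463/10
  (77/12, 0) → f = -847/12

The optimum lies where 2x1 - x2 = -92 and -12x1 + x2 = -77.
Solving simultaneously gives x1 = 169/10, x2 = 629/5.

x1 = 169/10, x2 = 629/5, maximum f = 9463/10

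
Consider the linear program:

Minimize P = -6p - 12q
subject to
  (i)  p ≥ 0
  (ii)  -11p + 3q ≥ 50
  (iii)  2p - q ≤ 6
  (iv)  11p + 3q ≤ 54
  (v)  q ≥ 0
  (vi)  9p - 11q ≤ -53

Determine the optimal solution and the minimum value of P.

p = 0, q = 18, minimum P = -216

At the optimal vertex, p = 0 and 11p + 3q = 54.
Solving simultaneously gives p = 0, q = 18.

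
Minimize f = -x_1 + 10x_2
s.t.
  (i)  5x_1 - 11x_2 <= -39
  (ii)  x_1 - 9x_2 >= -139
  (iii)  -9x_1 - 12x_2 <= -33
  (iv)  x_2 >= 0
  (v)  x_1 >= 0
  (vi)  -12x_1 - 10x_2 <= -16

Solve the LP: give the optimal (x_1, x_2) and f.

x_1 = 0, x_2 = 39/11, minimum f = 390/11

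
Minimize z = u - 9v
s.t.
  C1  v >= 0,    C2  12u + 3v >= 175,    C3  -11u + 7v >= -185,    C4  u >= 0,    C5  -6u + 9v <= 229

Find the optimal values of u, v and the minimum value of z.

u = 172/3, v = 191/3, minimum z = -1547/3

Feasible corners and z = u - 9v:
  (175/12, 0) → z = 175/12
  (185/11, 0) → z = 185/11
  (148/21, 211/7) → z = -5549/21
  (172/3, 191/3) → z = -1547/3

The optimum lies where -11u + 7v = -185 and -6u + 9v = 229.
Solving simultaneously gives u = 172/3, v = 191/3.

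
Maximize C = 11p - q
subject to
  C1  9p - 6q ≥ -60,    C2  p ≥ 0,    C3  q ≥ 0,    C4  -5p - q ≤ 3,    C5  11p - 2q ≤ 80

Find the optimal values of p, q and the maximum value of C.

p = 25/2, q = 115/4, maximum C = 435/4

Corner points and C = 11p - q:
  (0, 10) → C = -10
  (25/2, 115/4) → C = 435/4
  (0, 0) → C = 0
  (80/11, 0) → C = 80

The optimum lies where 9p - 6q = -60 and 11p - 2q = 80.
Solving simultaneously gives p = 25/2, q = 115/4.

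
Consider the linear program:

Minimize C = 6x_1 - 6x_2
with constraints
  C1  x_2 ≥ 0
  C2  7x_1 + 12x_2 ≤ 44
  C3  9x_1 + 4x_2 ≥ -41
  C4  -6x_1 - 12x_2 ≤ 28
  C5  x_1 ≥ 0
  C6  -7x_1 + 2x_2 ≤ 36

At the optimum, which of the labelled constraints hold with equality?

Extreme points and C = 6x_1 - 6x_2:
  (44/7, 0) → C = 264/7
  (0, 0) → C = 0
  (0, 11/3) → C = -22

The minimum is at (0, 11/3). Substituting into each constraint, equality holds for C2 and C5; the remaining constraints have slack.

C2 and C5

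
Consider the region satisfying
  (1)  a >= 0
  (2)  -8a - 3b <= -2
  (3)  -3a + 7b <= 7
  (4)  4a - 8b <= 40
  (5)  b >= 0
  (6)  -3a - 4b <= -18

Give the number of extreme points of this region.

4

Intersecting each pair of boundary lines and keeping only the points that satisfy every inequality leaves:
  (84, 37)
  (98/33, 25/11)
  (10, 0)
  (6, 0)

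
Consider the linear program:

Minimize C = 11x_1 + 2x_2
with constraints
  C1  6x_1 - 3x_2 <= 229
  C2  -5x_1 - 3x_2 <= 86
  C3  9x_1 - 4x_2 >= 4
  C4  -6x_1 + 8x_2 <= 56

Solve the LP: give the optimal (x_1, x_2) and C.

Extreme points and C = 11x_1 + 2x_2:
  (13, -151/3) → C = 127/3
  (200/3, 57) → C = 2542/3
  (-332/47, -794/47) → C = -5240/47
  (16/3, 11) → C = 242/3

The binding constraints are -5x_1 - 3x_2 = 86 and 9x_1 - 4x_2 = 4.
Solving simultaneously gives x_1 = -332/47, x_2 = -794/47.

x_1 = -332/47, x_2 = -794/47, minimum C = -5240/47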